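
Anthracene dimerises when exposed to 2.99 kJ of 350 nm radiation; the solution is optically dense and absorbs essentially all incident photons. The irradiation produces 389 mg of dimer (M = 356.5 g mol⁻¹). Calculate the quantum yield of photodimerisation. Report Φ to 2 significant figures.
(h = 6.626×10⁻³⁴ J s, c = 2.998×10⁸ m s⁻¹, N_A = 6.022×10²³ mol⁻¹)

Product: 389 mg / 356.5 g mol⁻¹ = 0.001091 mol.
Photon energy at 350 nm: hc/λ = (6.626×10⁻³⁴)(2.998×10⁸)/(350×10⁻⁹) = 5.676×10⁻¹⁹ J.
Incident energy: 2.99 kJ = 2990 J.
Photons incident: 2990 / 5.676×10⁻¹⁹ = 5.268×10²¹, i.e. 5.268×10²¹/6.022×10²³ = 0.008748 mol.
Φ = 0.001091 mol / 0.008748 mol photons = 0.12.

Φ = 0.12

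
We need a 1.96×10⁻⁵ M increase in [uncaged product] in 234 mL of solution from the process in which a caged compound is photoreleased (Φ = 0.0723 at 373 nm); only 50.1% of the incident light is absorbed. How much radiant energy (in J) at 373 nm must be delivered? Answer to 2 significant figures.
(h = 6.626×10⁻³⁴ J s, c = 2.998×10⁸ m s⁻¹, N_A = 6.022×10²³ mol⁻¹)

Product: (1.96×10⁻⁵ M)(0.234 L) = 4.586×10⁻⁶ mol.
Photons that must be absorbed: 4.586×10⁻⁶ / 0.0723 = 6.343×10⁻⁵ mol.
Incident photons needed: 6.343×10⁻⁵ / 0.501 = 1.266×10⁻⁴ mol.
Photon energy: hc/λ = 5.326×10⁻¹⁹ J; per mole, 3.207×10⁵ J mol⁻¹.
Energy required: 1.266×10⁻⁴ × 3.207×10⁵ = 41 J.

41 J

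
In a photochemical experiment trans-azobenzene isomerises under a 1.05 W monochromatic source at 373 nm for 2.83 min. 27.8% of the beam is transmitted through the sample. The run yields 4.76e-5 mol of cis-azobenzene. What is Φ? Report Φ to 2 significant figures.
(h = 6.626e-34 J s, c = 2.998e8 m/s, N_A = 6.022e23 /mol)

Φ = 0.12

Photon energy at 373 nm: hc/λ = (6.626e-34)(2.998e8)/(373e-9) = 5.326e-19 J.
Energy delivered: (1.05 W)(169.8 s) = 178.3 J.
Photons incident: 178.3 / 5.326e-19 = 3.348e20, i.e. 3.348e20/6.022e23 = 5.560e-4 mol.
Fraction absorbed: 1 − 27.8/100 = 0.7220.
Photons absorbed: 0.7220 × 5.560e-4 = 4.014e-4 mol.
Φ = 4.76e-5 mol / 4.014e-4 mol photons = 0.12.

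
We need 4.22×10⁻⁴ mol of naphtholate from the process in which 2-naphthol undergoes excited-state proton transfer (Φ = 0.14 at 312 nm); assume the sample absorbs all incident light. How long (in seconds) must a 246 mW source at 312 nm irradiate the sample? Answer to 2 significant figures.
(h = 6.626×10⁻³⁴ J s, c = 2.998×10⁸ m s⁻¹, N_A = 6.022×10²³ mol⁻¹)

Photons that must be absorbed: 4.22×10⁻⁴ / 0.14 = 0.003014 mol.
Photon energy: hc/λ = 6.367×10⁻¹⁹ J; per mole, 3.834×10⁵ J mol⁻¹.
Energy required: 0.003014 × 3.834×10⁵ = 1156 J.
Time: 1156 J / 0.246 W = 4700 s.

t ≈ 4700 s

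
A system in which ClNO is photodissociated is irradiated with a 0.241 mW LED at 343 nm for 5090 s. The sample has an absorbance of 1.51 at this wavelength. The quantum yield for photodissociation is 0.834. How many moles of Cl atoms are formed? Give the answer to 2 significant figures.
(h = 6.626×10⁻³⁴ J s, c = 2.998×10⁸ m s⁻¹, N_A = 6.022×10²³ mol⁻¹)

Photon energy at 343 nm: hc/λ = (6.626×10⁻³⁴)(2.998×10⁸)/(343×10⁻⁹) = 5.791×10⁻¹⁹ J.
Energy delivered: (0.241 mW)(5090 s) = 1.227 J.
Photons incident: 1.227 / 5.791×10⁻¹⁹ = 2.119×10¹⁸, i.e. 2.119×10¹⁸/6.022×10²³ = 3.519×10⁻⁶ mol.
Fraction absorbed: 1 − 10^(−1.51) = 0.9691.
Photons absorbed: 0.9691 × 3.519×10⁻⁶ = 3.410×10⁻⁶ mol.
Product: Φ × n_abs = 0.834 × 3.410×10⁻⁶ = 2.844×10⁻⁶ mol.

2.8×10⁻⁶ mol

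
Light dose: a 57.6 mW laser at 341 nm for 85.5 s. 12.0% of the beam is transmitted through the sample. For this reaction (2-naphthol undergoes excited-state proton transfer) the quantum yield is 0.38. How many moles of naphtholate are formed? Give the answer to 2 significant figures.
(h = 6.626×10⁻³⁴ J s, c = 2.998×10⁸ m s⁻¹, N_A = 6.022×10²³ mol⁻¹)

Photon energy at 341 nm: hc/λ = (6.626×10⁻³⁴)(2.998×10⁸)/(341×10⁻⁹) = 5.825×10⁻¹⁹ J.
Energy delivered: (57.6 mW)(85.5 s) = 4.925 J.
Photons incident: 4.925 / 5.825×10⁻¹⁹ = 8.455×10¹⁸, i.e. 8.455×10¹⁸/6.022×10²³ = 1.404×10⁻⁵ mol.
Fraction absorbed: 1 − 12.0/100 = 0.8800.
Photons absorbed: 0.8800 × 1.404×10⁻⁵ = 1.236×10⁻⁵ mol.
Product: Φ × n_abs = 0.38 × 1.236×10⁻⁵ = 4.697×10⁻⁶ mol.

4.7×10⁻⁶ mol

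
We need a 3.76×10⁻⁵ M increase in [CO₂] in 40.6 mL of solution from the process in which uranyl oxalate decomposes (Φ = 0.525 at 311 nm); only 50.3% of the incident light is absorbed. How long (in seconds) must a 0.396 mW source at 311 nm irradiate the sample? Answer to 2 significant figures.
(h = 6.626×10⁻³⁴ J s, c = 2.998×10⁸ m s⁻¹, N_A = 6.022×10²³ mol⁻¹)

t ≈ 5600 s

Product: (3.76×10⁻⁵ M)(0.0406 L) = 1.527×10⁻⁶ mol.
Photons that must be absorbed: 1.527×10⁻⁶ / 0.525 = 2.909×10⁻⁶ mol.
Incident photons needed: 2.909×10⁻⁶ / 0.503 = 5.783×10⁻⁶ mol.
Photon energy: hc/λ = 6.387×10⁻¹⁹ J; per mole, 3.846×10⁵ J mol⁻¹.
Energy required: 5.783×10⁻⁶ × 3.846×10⁵ = 2.224 J.
Time: 2.224 J / 0.000396 W = 5600 s.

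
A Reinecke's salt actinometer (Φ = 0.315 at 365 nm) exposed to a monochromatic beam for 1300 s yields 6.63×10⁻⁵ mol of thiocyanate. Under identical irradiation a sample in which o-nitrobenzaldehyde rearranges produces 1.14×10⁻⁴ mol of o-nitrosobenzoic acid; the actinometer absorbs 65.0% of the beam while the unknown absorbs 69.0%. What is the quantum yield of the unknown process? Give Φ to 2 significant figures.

Φ = 0.51

Photons absorbed by the actinometer: 6.63×10⁻⁵ / 0.315 = 2.105×10⁻⁴ mol.
Incident flux: 2.105×10⁻⁴ / 0.650 = 3.238×10⁻⁴ einstein.
Absorbed by unknown: 0.690 × 3.238×10⁻⁴ = 2.234×10⁻⁴ mol.
Φ(unknown) = 1.14×10⁻⁴ / 2.234×10⁻⁴ = 0.51.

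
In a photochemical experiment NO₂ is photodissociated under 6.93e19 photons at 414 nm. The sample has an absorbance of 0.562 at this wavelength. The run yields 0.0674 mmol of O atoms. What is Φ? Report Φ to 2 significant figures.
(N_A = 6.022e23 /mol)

Product: 0.0674 mmol = 6.74e-5 mol.
Moles of photons: 6.93e19 / 6.022e23 = 1.151e-4 mol.
Fraction absorbed: 1 − 10^(−0.562) = 0.7258.
Photons absorbed: 0.7258 × 1.151e-4 = 8.354e-5 mol.
Φ = 6.74e-5 mol / 8.354e-5 mol photons = 0.81.

Φ = 0.81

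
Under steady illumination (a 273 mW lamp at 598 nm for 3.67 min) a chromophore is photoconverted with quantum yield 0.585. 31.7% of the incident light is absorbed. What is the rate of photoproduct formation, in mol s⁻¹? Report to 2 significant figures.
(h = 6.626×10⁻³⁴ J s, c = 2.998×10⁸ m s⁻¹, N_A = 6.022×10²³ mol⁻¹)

2.5×10⁻⁷ mol s⁻¹

Photon energy at 598 nm: hc/λ = (6.626×10⁻³⁴)(2.998×10⁸)/(598×10⁻⁹) = 3.322×10⁻¹⁹ J.
Energy delivered: (273 mW)(220.2 s) = 60.11 J.
Photons incident: 60.11 / 3.322×10⁻¹⁹ = 1.809×10²⁰, i.e. 1.809×10²⁰/6.022×10²³ = 3.004×10⁻⁴ mol.
Photons absorbed: 0.317 × 3.004×10⁻⁴ = 9.523×10⁻⁵ mol.
Product formed: 0.585 × 9.523×10⁻⁵ = 5.571×10⁻⁵ mol.
Rate: 5.571×10⁻⁵ / 220.2 s = 2.5×10⁻⁷ mol s⁻¹.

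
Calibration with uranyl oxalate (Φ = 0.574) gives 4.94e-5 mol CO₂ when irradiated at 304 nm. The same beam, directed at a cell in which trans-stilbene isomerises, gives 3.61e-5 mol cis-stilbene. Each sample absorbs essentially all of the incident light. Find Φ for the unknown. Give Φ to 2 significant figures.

Photons absorbed by the actinometer: 4.94e-5 / 0.574 = 8.606e-5 mol.
Φ(unknown) = 3.61e-5 / 8.606e-5 = 0.42.

Φ = 0.42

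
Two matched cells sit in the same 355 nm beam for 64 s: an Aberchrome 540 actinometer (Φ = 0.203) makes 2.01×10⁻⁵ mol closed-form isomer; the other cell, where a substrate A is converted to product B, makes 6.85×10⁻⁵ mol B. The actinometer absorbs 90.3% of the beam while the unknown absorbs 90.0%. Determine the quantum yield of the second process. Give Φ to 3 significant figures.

Photons absorbed by the actinometer: 2.01×10⁻⁵ / 0.203 = 9.901×10⁻⁵ mol.
Incident flux: 9.901×10⁻⁵ / 0.903 = 1.096×10⁻⁴ einstein.
Absorbed by unknown: 0.900 × 1.096×10⁻⁴ = 9.864×10⁻⁵ mol.
Φ(unknown) = 6.85×10⁻⁵ / 9.864×10⁻⁵ = 0.694.

Φ = 0.694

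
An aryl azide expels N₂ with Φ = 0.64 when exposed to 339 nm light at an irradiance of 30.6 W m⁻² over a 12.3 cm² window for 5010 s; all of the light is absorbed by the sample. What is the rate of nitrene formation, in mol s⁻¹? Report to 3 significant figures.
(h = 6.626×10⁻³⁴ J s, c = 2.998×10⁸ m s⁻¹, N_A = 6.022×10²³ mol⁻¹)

6.83×10⁻⁸ mol s⁻¹

Photon energy at 339 nm: hc/λ = (6.626×10⁻³⁴)(2.998×10⁸)/(339×10⁻⁹) = 5.860×10⁻¹⁹ J.
Energy delivered: (30.6 W m⁻²)(12.3×10⁻⁴ m²)(5010 s) = 188.6 J.
Photons incident: 188.6 / 5.860×10⁻¹⁹ = 3.218×10²⁰, i.e. 3.218×10²⁰/6.022×10²³ = 5.344×10⁻⁴ mol.
Product formed: 0.64 × 5.344×10⁻⁴ = 3.420×10⁻⁴ mol.
Rate: 3.420×10⁻⁴ / 5010 s = 6.83×10⁻⁸ mol s⁻¹.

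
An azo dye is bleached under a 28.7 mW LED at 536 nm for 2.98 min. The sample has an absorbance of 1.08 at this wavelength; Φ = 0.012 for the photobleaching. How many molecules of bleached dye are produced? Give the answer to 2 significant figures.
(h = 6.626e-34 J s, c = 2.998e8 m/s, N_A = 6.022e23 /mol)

Photon energy at 536 nm: hc/λ = (6.626e-34)(2.998e8)/(536e-9) = 3.706e-19 J.
Energy delivered: (28.7 mW)(178.8 s) = 5.132 J.
Photons incident: 5.132 / 3.706e-19 = 1.385e19, i.e. 1.385e19/6.022e23 = 2.300e-5 mol.
Fraction absorbed: 1 − 10^(−1.08) = 0.9168.
Photons absorbed: 0.9168 × 2.300e-5 = 2.109e-5 mol.
Product: Φ × n_abs = 0.012 × 2.109e-5 = 2.531e-7 mol.
As a count: 2.531e-7 × 6.022e23 = 1.5e17.

1.5e17 molecules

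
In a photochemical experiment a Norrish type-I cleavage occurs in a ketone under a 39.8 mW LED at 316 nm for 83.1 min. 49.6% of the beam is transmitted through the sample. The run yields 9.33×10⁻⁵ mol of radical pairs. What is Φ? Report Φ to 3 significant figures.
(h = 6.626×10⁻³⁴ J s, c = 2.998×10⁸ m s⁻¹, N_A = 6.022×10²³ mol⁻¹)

Photon energy at 316 nm: hc/λ = (6.626×10⁻³⁴)(2.998×10⁸)/(316×10⁻⁹) = 6.286×10⁻¹⁹ J.
Energy delivered: (39.8 mW)(4986 s) = 198.4 J.
Photons incident: 198.4 / 6.286×10⁻¹⁹ = 3.156×10²⁰, i.e. 3.156×10²⁰/6.022×10²³ = 5.241×10⁻⁴ mol.
Fraction absorbed: 1 − 49.6/100 = 0.5040.
Photons absorbed: 0.5040 × 5.241×10⁻⁴ = 2.641×10⁻⁴ mol.
Φ = 9.33×10⁻⁵ mol / 2.641×10⁻⁴ mol photons = 0.353.

Φ = 0.353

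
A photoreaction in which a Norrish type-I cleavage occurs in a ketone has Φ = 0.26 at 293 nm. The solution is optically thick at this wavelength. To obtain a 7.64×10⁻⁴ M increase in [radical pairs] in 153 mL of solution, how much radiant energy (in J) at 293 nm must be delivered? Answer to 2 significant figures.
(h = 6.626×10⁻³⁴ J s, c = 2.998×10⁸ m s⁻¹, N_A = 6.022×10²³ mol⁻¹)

180 J

Product: (7.64×10⁻⁴ M)(0.153 L) = 1.169×10⁻⁴ mol.
Photons that must be absorbed: 1.169×10⁻⁴ / 0.26 = 4.496×10⁻⁴ mol.
Photon energy: hc/λ = 6.780×10⁻¹⁹ J; per mole, 4.083×10⁵ J mol⁻¹.
Energy required: 4.496×10⁻⁴ × 4.083×10⁵ = 180 J.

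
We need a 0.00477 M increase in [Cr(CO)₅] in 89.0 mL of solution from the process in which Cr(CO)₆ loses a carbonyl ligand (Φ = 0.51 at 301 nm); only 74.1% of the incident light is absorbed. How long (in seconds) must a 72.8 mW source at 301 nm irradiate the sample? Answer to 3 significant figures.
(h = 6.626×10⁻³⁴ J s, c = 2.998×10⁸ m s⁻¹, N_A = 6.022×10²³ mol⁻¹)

Product: (0.00477 M)(0.089 L) = 4.245×10⁻⁴ mol.
Photons that must be absorbed: 4.245×10⁻⁴ / 0.51 = 8.324×10⁻⁴ mol.
Incident photons needed: 8.324×10⁻⁴ / 0.741 = 0.001123 mol.
Photon energy: hc/λ = 6.600×10⁻¹⁹ J; per mole, 3.975×10⁵ J mol⁻¹.
Energy required: 0.001123 × 3.975×10⁵ = 446.4 J.
Time: 446.4 J / 0.0728 W = 6130 s.

t ≈ 6130 s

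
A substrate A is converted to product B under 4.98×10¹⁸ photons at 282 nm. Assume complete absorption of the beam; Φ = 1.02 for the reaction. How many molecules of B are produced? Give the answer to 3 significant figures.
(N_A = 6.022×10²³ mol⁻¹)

5.08×10¹⁸ molecules

Moles of photons: 4.98×10¹⁸ / 6.022×10²³ = 8.270×10⁻⁶ mol.
Product: Φ × n_abs = 1.02 × 8.270×10⁻⁶ = 8.435×10⁻⁶ mol.
As a count: 8.435×10⁻⁶ × 6.022×10²³ = 5.08×10¹⁸.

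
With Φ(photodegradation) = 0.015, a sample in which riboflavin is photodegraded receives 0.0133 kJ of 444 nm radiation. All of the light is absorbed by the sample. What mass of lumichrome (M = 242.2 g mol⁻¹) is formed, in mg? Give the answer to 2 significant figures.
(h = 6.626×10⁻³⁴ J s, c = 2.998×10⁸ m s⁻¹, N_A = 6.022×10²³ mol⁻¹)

0.18 mg

Photon energy at 444 nm: hc/λ = (6.626×10⁻³⁴)(2.998×10⁸)/(444×10⁻⁹) = 4.474×10⁻¹⁹ J.
Incident energy: 0.0133 kJ = 13.3 J.
Photons incident: 13.3 / 4.474×10⁻¹⁹ = 2.973×10¹⁹, i.e. 2.973×10¹⁹/6.022×10²³ = 4.937×10⁻⁵ mol.
Product: Φ × n_abs = 0.015 × 4.937×10⁻⁵ = 7.406×10⁻⁷ mol.
Mass: 7.406×10⁻⁷ × 242.2 = 1.794×10⁻⁴ g = 0.18 mg.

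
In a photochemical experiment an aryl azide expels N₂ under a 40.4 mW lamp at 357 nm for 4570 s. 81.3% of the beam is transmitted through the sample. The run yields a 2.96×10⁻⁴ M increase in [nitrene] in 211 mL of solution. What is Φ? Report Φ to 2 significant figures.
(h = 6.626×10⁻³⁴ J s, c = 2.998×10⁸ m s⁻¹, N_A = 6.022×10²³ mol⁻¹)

Product: (2.96×10⁻⁴ M)(0.211 L) = 6.246×10⁻⁵ mol.
Photon energy at 357 nm: hc/λ = (6.626×10⁻³⁴)(2.998×10⁸)/(357×10⁻⁹) = 5.564×10⁻¹⁹ J.
Energy delivered: (40.4 mW)(4570 s) = 184.6 J.
Photons incident: 184.6 / 5.564×10⁻¹⁹ = 3.318×10²⁰, i.e. 3.318×10²⁰/6.022×10²³ = 5.510×10⁻⁴ mol.
Fraction absorbed: 1 − 81.3/100 = 0.1870.
Photons absorbed: 0.1870 × 5.510×10⁻⁴ = 1.030×10⁻⁴ mol.
Φ = 6.246×10⁻⁵ mol / 1.030×10⁻⁴ mol photons = 0.61.

Φ = 0.61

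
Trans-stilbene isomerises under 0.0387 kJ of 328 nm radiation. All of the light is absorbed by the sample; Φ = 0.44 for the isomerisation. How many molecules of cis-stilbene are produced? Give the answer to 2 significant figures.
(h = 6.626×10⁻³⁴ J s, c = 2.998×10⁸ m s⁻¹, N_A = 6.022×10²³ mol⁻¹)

2.8×10¹⁹ molecules

Photon energy at 328 nm: hc/λ = (6.626×10⁻³⁴)(2.998×10⁸)/(328×10⁻⁹) = 6.056×10⁻¹⁹ J.
Incident energy: 0.0387 kJ = 38.7 J.
Photons incident: 38.7 / 6.056×10⁻¹⁹ = 6.390×10¹⁹, i.e. 6.390×10¹⁹/6.022×10²³ = 1.061×10⁻⁴ mol.
Product: Φ × n_abs = 0.44 × 1.061×10⁻⁴ = 4.668×10⁻⁵ mol.
As a count: 4.668×10⁻⁵ × 6.022×10²³ = 2.8×10¹⁹.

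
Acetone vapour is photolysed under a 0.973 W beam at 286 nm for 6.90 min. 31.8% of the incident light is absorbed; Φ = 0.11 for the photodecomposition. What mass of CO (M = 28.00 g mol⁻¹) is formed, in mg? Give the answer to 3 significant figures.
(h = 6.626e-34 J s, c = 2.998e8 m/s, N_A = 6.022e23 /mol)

Photon energy at 286 nm: hc/λ = (6.626e-34)(2.998e8)/(286e-9) = 6.946e-19 J.
Energy delivered: (0.973 W)(414 s) = 402.8 J.
Photons incident: 402.8 / 6.946e-19 = 5.799e20, i.e. 5.799e20/6.022e23 = 9.630e-4 mol.
Photons absorbed: 0.318 × 9.630e-4 = 3.062e-4 mol.
Product: Φ × n_abs = 0.11 × 3.062e-4 = 3.368e-5 mol.
Mass: 3.368e-5 × 28.00 = 9.430e-4 g = 0.943 mg.

0.943 mg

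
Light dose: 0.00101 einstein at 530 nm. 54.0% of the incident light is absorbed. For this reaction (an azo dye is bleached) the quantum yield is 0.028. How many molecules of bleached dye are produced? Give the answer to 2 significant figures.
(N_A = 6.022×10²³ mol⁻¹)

Photons absorbed: 0.540 × 0.00101 = 5.454×10⁻⁴ mol.
Product: Φ × n_abs = 0.028 × 5.454×10⁻⁴ = 1.527×10⁻⁵ mol.
As a count: 1.527×10⁻⁵ × 6.022×10²³ = 9.2×10¹⁸.

9.2×10¹⁸ molecules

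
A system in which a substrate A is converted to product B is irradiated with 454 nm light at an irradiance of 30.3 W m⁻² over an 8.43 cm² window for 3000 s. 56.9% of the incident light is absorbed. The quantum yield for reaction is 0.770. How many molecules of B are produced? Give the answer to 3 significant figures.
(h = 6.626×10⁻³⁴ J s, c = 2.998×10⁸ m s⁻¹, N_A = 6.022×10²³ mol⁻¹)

7.67×10¹⁹ molecules

Photon energy at 454 nm: hc/λ = (6.626×10⁻³⁴)(2.998×10⁸)/(454×10⁻⁹) = 4.375×10⁻¹⁹ J.
Energy delivered: (30.3 W m⁻²)(8.43×10⁻⁴ m²)(3000 s) = 76.63 J.
Photons incident: 76.63 / 4.375×10⁻¹⁹ = 1.752×10²⁰, i.e. 1.752×10²⁰/6.022×10²³ = 2.909×10⁻⁴ mol.
Photons absorbed: 0.569 × 2.909×10⁻⁴ = 1.655×10⁻⁴ mol.
Product: Φ × n_abs = 0.770 × 1.655×10⁻⁴ = 1.274×10⁻⁴ mol.
As a count: 1.274×10⁻⁴ × 6.022×10²³ = 7.67×10¹⁹.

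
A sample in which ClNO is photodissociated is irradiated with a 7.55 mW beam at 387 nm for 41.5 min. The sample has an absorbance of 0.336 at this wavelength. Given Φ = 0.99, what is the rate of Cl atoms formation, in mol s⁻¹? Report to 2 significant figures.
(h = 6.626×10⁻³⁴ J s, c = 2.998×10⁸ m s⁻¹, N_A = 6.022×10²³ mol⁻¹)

Photon energy at 387 nm: hc/λ = (6.626×10⁻³⁴)(2.998×10⁸)/(387×10⁻⁹) = 5.133×10⁻¹⁹ J.
Energy delivered: (7.55 mW)(2490 s) = 18.80 J.
Photons incident: 18.80 / 5.133×10⁻¹⁹ = 3.663×10¹⁹, i.e. 3.663×10¹⁹/6.022×10²³ = 6.083×10⁻⁵ mol.
Fraction absorbed: 1 − 10^(−0.336) = 0.5387.
Photons absorbed: 0.5387 × 6.083×10⁻⁵ = 3.277×10⁻⁵ mol.
Product formed: 0.99 × 3.277×10⁻⁵ = 3.244×10⁻⁵ mol.
Rate: 3.244×10⁻⁵ / 2490 s = 1.3×10⁻⁸ mol s⁻¹.

1.3×10⁻⁸ mol s⁻¹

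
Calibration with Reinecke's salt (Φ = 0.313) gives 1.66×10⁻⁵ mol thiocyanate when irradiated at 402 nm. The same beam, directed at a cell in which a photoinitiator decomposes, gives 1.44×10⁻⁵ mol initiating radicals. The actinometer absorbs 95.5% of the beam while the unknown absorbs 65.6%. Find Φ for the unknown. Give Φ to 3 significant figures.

Photons absorbed by the actinometer: 1.66×10⁻⁵ / 0.313 = 5.304×10⁻⁵ mol.
Incident flux: 5.304×10⁻⁵ / 0.955 = 5.554×10⁻⁵ einstein.
Absorbed by unknown: 0.656 × 5.554×10⁻⁵ = 3.643×10⁻⁵ mol.
Φ(unknown) = 1.44×10⁻⁵ / 3.643×10⁻⁵ = 0.395.

Φ = 0.395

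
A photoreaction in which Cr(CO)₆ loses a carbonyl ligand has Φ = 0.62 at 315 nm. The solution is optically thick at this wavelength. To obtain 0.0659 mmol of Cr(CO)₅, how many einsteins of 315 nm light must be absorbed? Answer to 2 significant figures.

Product: 0.0659 mmol = 6.59×10⁻⁵ mol.
Photons that must be absorbed: 6.59×10⁻⁵ / 0.62 = 1.063×10⁻⁴ mol.

1.1×10⁻⁴ einstein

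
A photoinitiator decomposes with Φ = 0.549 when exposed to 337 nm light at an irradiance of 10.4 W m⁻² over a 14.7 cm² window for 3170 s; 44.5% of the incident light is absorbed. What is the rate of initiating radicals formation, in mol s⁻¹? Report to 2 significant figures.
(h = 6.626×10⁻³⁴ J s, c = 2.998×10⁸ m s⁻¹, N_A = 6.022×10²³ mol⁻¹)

Photon energy at 337 nm: hc/λ = (6.626×10⁻³⁴)(2.998×10⁸)/(337×10⁻⁹) = 5.895×10⁻¹⁹ J.
Energy delivered: (10.4 W m⁻²)(14.7×10⁻⁴ m²)(3170 s) = 48.46 J.
Photons incident: 48.46 / 5.895×10⁻¹⁹ = 8.221×10¹⁹, i.e. 8.221×10¹⁹/6.022×10²³ = 1.365×10⁻⁴ mol.
Photons absorbed: 0.445 × 1.365×10⁻⁴ = 6.074×10⁻⁵ mol.
Product formed: 0.549 × 6.074×10⁻⁵ = 3.335×10⁻⁵ mol.
Rate: 3.335×10⁻⁵ / 3170 s = 1.1×10⁻⁸ mol s⁻¹.

1.1×10⁻⁸ mol s⁻¹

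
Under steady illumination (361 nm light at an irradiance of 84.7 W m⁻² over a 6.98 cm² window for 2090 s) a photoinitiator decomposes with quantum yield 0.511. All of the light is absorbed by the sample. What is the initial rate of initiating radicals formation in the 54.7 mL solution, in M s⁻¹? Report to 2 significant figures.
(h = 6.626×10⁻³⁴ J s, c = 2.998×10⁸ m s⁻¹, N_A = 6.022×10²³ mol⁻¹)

1.7×10⁻⁶ M s⁻¹

Photon energy at 361 nm: hc/λ = (6.626×10⁻³⁴)(2.998×10⁸)/(361×10⁻⁹) = 5.503×10⁻¹⁹ J.
Energy delivered: (84.7 W m⁻²)(6.98×10⁻⁴ m²)(2090 s) = 123.6 J.
Photons incident: 123.6 / 5.503×10⁻¹⁹ = 2.246×10²⁰, i.e. 2.246×10²⁰/6.022×10²³ = 3.730×10⁻⁴ mol.
Product formed: 0.511 × 3.730×10⁻⁴ = 1.906×10⁻⁴ mol.
Rate: 1.906×10⁻⁴ mol / (2090 s × 0.0547 L) = 1.7×10⁻⁶ M s⁻¹.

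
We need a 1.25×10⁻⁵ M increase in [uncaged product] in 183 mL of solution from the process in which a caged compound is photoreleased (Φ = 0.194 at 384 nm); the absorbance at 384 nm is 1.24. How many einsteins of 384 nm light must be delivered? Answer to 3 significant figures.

Product: (1.25×10⁻⁵ M)(0.183 L) = 2.288×10⁻⁶ mol.
Photons that must be absorbed: 2.288×10⁻⁶ / 0.194 = 1.179×10⁻⁵ mol.
Fraction absorbed: 1 − 10^(−1.24) = 0.9425.
Incident photons needed: 1.179×10⁻⁵ / 0.9425 = 1.251×10⁻⁵ mol.

1.25×10⁻⁵ einstein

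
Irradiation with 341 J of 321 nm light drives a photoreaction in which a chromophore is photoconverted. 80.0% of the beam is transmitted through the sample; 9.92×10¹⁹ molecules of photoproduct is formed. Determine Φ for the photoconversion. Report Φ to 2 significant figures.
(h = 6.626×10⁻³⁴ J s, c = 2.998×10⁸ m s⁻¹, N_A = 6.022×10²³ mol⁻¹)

Φ = 0.90

Product: 9.92×10¹⁹ / 6.022×10²³ = 1.647×10⁻⁴ mol.
Photon energy at 321 nm: hc/λ = (6.626×10⁻³⁴)(2.998×10⁸)/(321×10⁻⁹) = 6.188×10⁻¹⁹ J.
Photons incident: 341 / 6.188×10⁻¹⁹ = 5.511×10²⁰, i.e. 5.511×10²⁰/6.022×10²³ = 9.151×10⁻⁴ mol.
Fraction absorbed: 1 − 80.0/100 = 0.2000.
Photons absorbed: 0.2000 × 9.151×10⁻⁴ = 1.830×10⁻⁴ mol.
Φ = 1.647×10⁻⁴ mol / 1.830×10⁻⁴ mol photons = 0.90.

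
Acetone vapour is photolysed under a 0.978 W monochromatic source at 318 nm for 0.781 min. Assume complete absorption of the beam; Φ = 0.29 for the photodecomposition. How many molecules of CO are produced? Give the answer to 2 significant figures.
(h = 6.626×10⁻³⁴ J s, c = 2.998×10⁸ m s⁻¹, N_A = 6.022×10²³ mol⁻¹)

2.1×10¹⁹ molecules

Photon energy at 318 nm: hc/λ = (6.626×10⁻³⁴)(2.998×10⁸)/(318×10⁻⁹) = 6.247×10⁻¹⁹ J.
Energy delivered: (0.978 W)(46.86 s) = 45.83 J.
Photons incident: 45.83 / 6.247×10⁻¹⁹ = 7.336×10¹⁹, i.e. 7.336×10¹⁹/6.022×10²³ = 1.218×10⁻⁴ mol.
Product: Φ × n_abs = 0.29 × 1.218×10⁻⁴ = 3.532×10⁻⁵ mol.
As a count: 3.532×10⁻⁵ × 6.022×10²³ = 2.1×10¹⁹.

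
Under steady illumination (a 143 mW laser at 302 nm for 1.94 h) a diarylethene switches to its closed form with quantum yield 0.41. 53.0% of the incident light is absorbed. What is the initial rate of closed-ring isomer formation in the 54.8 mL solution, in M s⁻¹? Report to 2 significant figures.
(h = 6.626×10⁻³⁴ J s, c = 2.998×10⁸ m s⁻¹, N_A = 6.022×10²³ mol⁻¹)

Photon energy at 302 nm: hc/λ = (6.626×10⁻³⁴)(2.998×10⁸)/(302×10⁻⁹) = 6.578×10⁻¹⁹ J.
Energy delivered: (143 mW)(6984 s) = 998.7 J.
Photons incident: 998.7 / 6.578×10⁻¹⁹ = 1.518×10²¹, i.e. 1.518×10²¹/6.022×10²³ = 0.002521 mol.
Photons absorbed: 0.530 × 0.002521 = 0.001336 mol.
Product formed: 0.41 × 0.001336 = 5.478×10⁻⁴ mol.
Rate: 5.478×10⁻⁴ mol / (6984 s × 0.0548 L) = 1.4×10⁻⁶ M s⁻¹.

1.4×10⁻⁶ M s⁻¹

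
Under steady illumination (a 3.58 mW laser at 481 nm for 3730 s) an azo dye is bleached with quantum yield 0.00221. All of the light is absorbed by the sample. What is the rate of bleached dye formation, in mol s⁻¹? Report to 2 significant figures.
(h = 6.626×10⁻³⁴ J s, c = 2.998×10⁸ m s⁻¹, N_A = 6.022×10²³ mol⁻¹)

3.2×10⁻¹¹ mol s⁻¹

Photon energy at 481 nm: hc/λ = (6.626×10⁻³⁴)(2.998×10⁸)/(481×10⁻⁹) = 4.130×10⁻¹⁹ J.
Energy delivered: (3.58 mW)(3730 s) = 13.35 J.
Photons incident: 13.35 / 4.130×10⁻¹⁹ = 3.232×10¹⁹, i.e. 3.232×10¹⁹/6.022×10²³ = 5.367×10⁻⁵ mol.
Product formed: 0.00221 × 5.367×10⁻⁵ = 1.186×10⁻⁷ mol.
Rate: 1.186×10⁻⁷ / 3730 s = 3.2×10⁻¹¹ mol s⁻¹.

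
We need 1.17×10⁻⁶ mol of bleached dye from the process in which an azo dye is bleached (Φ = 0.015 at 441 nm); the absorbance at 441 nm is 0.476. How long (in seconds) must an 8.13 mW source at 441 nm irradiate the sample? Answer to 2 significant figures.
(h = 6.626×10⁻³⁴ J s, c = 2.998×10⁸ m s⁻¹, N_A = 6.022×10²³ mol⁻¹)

Photons that must be absorbed: 1.17×10⁻⁶ / 0.015 = 7.800×10⁻⁵ mol.
Fraction absorbed: 1 − 10^(−0.476) = 0.6658.
Incident photons needed: 7.800×10⁻⁵ / 0.6658 = 1.172×10⁻⁴ mol.
Photon energy: hc/λ = 4.504×10⁻¹⁹ J; per mole, 2.712×10⁵ J mol⁻¹.
Energy required: 1.172×10⁻⁴ × 2.712×10⁵ = 31.78 J.
Time: 31.78 J / 0.00813 W = 3900 s.

t ≈ 3900 s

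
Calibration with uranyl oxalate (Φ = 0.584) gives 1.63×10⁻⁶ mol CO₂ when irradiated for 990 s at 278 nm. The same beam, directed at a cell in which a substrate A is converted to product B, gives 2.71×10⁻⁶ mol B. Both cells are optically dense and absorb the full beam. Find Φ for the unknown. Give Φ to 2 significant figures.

Φ = 0.97

Photons absorbed by the actinometer: 1.63×10⁻⁶ / 0.584 = 2.791×10⁻⁶ mol.
Φ(unknown) = 2.71×10⁻⁶ / 2.791×10⁻⁶ = 0.97.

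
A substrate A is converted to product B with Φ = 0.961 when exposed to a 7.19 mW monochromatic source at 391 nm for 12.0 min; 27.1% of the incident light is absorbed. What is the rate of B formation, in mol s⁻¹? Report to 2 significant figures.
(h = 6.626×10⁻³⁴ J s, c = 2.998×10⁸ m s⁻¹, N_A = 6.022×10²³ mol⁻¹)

Photon energy at 391 nm: hc/λ = (6.626×10⁻³⁴)(2.998×10⁸)/(391×10⁻⁹) = 5.080×10⁻¹⁹ J.
Energy delivered: (7.19 mW)(720 s) = 5.177 J.
Photons incident: 5.177 / 5.080×10⁻¹⁹ = 1.019×10¹⁹, i.e. 1.019×10¹⁹/6.022×10²³ = 1.692×10⁻⁵ mol.
Photons absorbed: 0.271 × 1.692×10⁻⁵ = 4.585×10⁻⁶ mol.
Product formed: 0.961 × 4.585×10⁻⁶ = 4.406×10⁻⁶ mol.
Rate: 4.406×10⁻⁶ / 720 s = 6.1×10⁻⁹ mol s⁻¹.

6.1×10⁻⁹ mol s⁻¹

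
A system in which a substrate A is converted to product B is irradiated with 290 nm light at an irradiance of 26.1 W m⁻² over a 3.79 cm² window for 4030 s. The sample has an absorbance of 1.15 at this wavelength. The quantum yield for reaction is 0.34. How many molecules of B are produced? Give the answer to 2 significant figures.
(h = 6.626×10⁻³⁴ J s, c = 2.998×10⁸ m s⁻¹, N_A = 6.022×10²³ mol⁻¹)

1.8×10¹⁹ molecules

Photon energy at 290 nm: hc/λ = (6.626×10⁻³⁴)(2.998×10⁸)/(290×10⁻⁹) = 6.850×10⁻¹⁹ J.
Energy delivered: (26.1 W m⁻²)(3.79×10⁻⁴ m²)(4030 s) = 39.86 J.
Photons incident: 39.86 / 6.850×10⁻¹⁹ = 5.819×10¹⁹, i.e. 5.819×10¹⁹/6.022×10²³ = 9.663×10⁻⁵ mol.
Fraction absorbed: 1 − 10^(−1.15) = 0.9292.
Photons absorbed: 0.9292 × 9.663×10⁻⁵ = 8.979×10⁻⁵ mol.
Product: Φ × n_abs = 0.34 × 8.979×10⁻⁵ = 3.053×10⁻⁵ mol.
As a count: 3.053×10⁻⁵ × 6.022×10²³ = 1.8×10¹⁹.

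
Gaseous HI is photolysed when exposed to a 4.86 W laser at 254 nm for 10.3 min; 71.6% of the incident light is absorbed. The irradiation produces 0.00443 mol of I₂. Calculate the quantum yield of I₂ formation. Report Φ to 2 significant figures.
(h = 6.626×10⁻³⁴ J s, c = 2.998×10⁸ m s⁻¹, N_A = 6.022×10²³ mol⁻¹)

Φ = 0.97

Photon energy at 254 nm: hc/λ = (6.626×10⁻³⁴)(2.998×10⁸)/(254×10⁻⁹) = 7.821×10⁻¹⁹ J.
Energy delivered: (4.86 W)(618 s) = 3003 J.
Photons incident: 3003 / 7.821×10⁻¹⁹ = 3.840×10²¹, i.e. 3.840×10²¹/6.022×10²³ = 0.006377 mol.
Photons absorbed: 0.716 × 0.006377 = 0.004566 mol.
Φ = 0.00443 mol / 0.004566 mol photons = 0.97.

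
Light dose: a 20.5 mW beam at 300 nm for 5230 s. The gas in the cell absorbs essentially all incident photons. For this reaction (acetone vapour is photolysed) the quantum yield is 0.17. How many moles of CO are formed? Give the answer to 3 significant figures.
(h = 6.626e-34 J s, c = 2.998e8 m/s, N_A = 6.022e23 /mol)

Photon energy at 300 nm: hc/λ = (6.626e-34)(2.998e8)/(300e-9) = 6.622e-19 J.
Energy delivered: (20.5 mW)(5230 s) = 107.2 J.
Photons incident: 107.2 / 6.622e-19 = 1.619e20, i.e. 1.619e20/6.022e23 = 2.688e-4 mol.
Product: Φ × n_abs = 0.17 × 2.688e-4 = 4.570e-5 mol.

4.57e-5 mol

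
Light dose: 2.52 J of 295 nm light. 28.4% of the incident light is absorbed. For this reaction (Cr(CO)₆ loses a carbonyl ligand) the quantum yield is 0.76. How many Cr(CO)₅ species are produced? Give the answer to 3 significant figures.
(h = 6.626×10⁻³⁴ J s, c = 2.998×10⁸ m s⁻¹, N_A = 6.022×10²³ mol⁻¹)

Photon energy at 295 nm: hc/λ = (6.626×10⁻³⁴)(2.998×10⁸)/(295×10⁻⁹) = 6.734×10⁻¹⁹ J.
Photons incident: 2.52 / 6.734×10⁻¹⁹ = 3.742×10¹⁸, i.e. 3.742×10¹⁸/6.022×10²³ = 6.214×10⁻⁶ mol.
Photons absorbed: 0.284 × 6.214×10⁻⁶ = 1.765×10⁻⁶ mol.
Product: Φ × n_abs = 0.76 × 1.765×10⁻⁶ = 1.341×10⁻⁶ mol.
As a count: 1.341×10⁻⁶ × 6.022×10²³ = 8.08×10¹⁷.

8.08×10¹⁷ species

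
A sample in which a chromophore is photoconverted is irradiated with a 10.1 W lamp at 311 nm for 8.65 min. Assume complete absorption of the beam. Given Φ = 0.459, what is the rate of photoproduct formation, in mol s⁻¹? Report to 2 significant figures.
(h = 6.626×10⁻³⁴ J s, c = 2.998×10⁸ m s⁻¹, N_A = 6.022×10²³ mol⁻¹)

Photon energy at 311 nm: hc/λ = (6.626×10⁻³⁴)(2.998×10⁸)/(311×10⁻⁹) = 6.387×10⁻¹⁹ J.
Energy delivered: (10.1 W)(519 s) = 5242 J.
Photons incident: 5242 / 6.387×10⁻¹⁹ = 8.207×10²¹, i.e. 8.207×10²¹/6.022×10²³ = 0.01363 mol.
Product formed: 0.459 × 0.01363 = 0.006256 mol.
Rate: 0.006256 / 519 s = 1.2×10⁻⁵ mol s⁻¹.

1.2×10⁻⁵ mol s⁻¹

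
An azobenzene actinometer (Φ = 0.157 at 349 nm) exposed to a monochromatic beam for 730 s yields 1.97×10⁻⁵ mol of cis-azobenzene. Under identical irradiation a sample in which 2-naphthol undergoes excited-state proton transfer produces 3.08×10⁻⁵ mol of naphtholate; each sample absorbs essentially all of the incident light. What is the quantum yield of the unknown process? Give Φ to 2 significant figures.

Photons absorbed by the actinometer: 1.97×10⁻⁵ / 0.157 = 1.255×10⁻⁴ mol.
Φ(unknown) = 3.08×10⁻⁵ / 1.255×10⁻⁴ = 0.25.

Φ = 0.25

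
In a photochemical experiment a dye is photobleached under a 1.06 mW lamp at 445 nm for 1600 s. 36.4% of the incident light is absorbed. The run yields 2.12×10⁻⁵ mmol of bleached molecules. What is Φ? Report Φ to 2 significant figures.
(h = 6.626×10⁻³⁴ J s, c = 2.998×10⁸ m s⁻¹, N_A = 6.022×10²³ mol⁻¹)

Φ = 0.0092

Product: 2.12×10⁻⁵ mmol = 2.12×10⁻⁸ mol.
Photon energy at 445 nm: hc/λ = (6.626×10⁻³⁴)(2.998×10⁸)/(445×10⁻⁹) = 4.464×10⁻¹⁹ J.
Energy delivered: (1.06 mW)(1600 s) = 1.696 J.
Photons incident: 1.696 / 4.464×10⁻¹⁹ = 3.799×10¹⁸, i.e. 3.799×10¹⁸/6.022×10²³ = 6.309×10⁻⁶ mol.
Photons absorbed: 0.364 × 6.309×10⁻⁶ = 2.296×10⁻⁶ mol.
Φ = 2.12×10⁻⁸ mol / 2.296×10⁻⁶ mol photons = 0.0092.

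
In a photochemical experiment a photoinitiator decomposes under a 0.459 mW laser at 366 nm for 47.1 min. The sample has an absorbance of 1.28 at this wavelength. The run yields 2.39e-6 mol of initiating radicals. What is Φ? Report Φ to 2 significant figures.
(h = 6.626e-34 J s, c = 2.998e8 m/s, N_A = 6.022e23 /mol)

Photon energy at 366 nm: hc/λ = (6.626e-34)(2.998e8)/(366e-9) = 5.428e-19 J.
Energy delivered: (0.459 mW)(2826 s) = 1.297 J.
Photons incident: 1.297 / 5.428e-19 = 2.389e18, i.e. 2.389e18/6.022e23 = 3.967e-6 mol.
Fraction absorbed: 1 − 10^(−1.28) = 0.9475.
Photons absorbed: 0.9475 × 3.967e-6 = 3.759e-6 mol.
Φ = 2.39e-6 mol / 3.759e-6 mol photons = 0.64.

Φ = 0.64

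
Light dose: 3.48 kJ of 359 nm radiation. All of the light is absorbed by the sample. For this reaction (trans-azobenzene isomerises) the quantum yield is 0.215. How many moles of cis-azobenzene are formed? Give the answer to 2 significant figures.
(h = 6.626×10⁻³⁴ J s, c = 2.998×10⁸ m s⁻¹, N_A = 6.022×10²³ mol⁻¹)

0.0022 mol

Photon energy at 359 nm: hc/λ = (6.626×10⁻³⁴)(2.998×10⁸)/(359×10⁻⁹) = 5.533×10⁻¹⁹ J.
Incident energy: 3.48 kJ = 3480 J.
Photons incident: 3480 / 5.533×10⁻¹⁹ = 6.290×10²¹, i.e. 6.290×10²¹/6.022×10²³ = 0.01045 mol.
Product: Φ × n_abs = 0.215 × 0.01045 = 0.002247 mol.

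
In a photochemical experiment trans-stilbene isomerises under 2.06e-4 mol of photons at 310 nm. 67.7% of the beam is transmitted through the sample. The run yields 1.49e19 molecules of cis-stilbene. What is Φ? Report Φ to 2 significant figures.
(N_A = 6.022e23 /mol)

Product: 1.49e19 / 6.022e23 = 2.474e-5 mol.
Fraction absorbed: 1 − 67.7/100 = 0.3230.
Photons absorbed: 0.3230 × 2.06e-4 = 6.654e-5 mol.
Φ = 2.474e-5 mol / 6.654e-5 mol photons = 0.37.

Φ = 0.37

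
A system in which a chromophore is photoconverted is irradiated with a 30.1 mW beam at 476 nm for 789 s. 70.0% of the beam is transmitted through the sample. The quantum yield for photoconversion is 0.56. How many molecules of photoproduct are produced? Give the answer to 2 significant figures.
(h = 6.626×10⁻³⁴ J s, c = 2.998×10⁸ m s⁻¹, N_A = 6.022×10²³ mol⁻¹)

9.6×10¹⁸ molecules

Photon energy at 476 nm: hc/λ = (6.626×10⁻³⁴)(2.998×10⁸)/(476×10⁻⁹) = 4.173×10⁻¹⁹ J.
Energy delivered: (30.1 mW)(789 s) = 23.75 J.
Photons incident: 23.75 / 4.173×10⁻¹⁹ = 5.691×10¹⁹, i.e. 5.691×10¹⁹/6.022×10²³ = 9.450×10⁻⁵ mol.
Fraction absorbed: 1 − 70.0/100 = 0.3000.
Photons absorbed: 0.3000 × 9.450×10⁻⁵ = 2.835×10⁻⁵ mol.
Product: Φ × n_abs = 0.56 × 2.835×10⁻⁵ = 1.588×10⁻⁵ mol.
As a count: 1.588×10⁻⁵ × 6.022×10²³ = 9.6×10¹⁸.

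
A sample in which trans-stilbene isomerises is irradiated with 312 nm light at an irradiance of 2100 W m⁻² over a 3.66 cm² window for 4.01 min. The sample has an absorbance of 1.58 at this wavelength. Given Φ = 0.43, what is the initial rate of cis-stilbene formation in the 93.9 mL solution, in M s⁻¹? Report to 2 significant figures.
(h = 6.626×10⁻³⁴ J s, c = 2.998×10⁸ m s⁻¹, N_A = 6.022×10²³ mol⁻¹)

Photon energy at 312 nm: hc/λ = (6.626×10⁻³⁴)(2.998×10⁸)/(312×10⁻⁹) = 6.367×10⁻¹⁹ J.
Energy delivered: (2100 W m⁻²)(3.66×10⁻⁴ m²)(240.6 s) = 184.9 J.
Photons incident: 184.9 / 6.367×10⁻¹⁹ = 2.904×10²⁰, i.e. 2.904×10²⁰/6.022×10²³ = 4.822×10⁻⁴ mol.
Fraction absorbed: 1 − 10^(−1.58) = 0.9737.
Photons absorbed: 0.9737 × 4.822×10⁻⁴ = 4.695×10⁻⁴ mol.
Product formed: 0.43 × 4.695×10⁻⁴ = 2.019×10⁻⁴ mol.
Rate: 2.019×10⁻⁴ mol / (240.6 s × 0.0939 L) = 8.9×10⁻⁶ M s⁻¹.

8.9×10⁻⁶ M s⁻¹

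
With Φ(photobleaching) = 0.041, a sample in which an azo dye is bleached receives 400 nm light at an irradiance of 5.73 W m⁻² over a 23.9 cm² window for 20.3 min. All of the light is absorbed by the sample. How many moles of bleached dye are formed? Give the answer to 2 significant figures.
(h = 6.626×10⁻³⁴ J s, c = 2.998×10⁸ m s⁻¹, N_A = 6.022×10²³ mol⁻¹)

Photon energy at 400 nm: hc/λ = (6.626×10⁻³⁴)(2.998×10⁸)/(400×10⁻⁹) = 4.966×10⁻¹⁹ J.
Energy delivered: (5.73 W m⁻²)(23.9×10⁻⁴ m²)(1218 s) = 16.68 J.
Photons incident: 16.68 / 4.966×10⁻¹⁹ = 3.359×10¹⁹, i.e. 3.359×10¹⁹/6.022×10²³ = 5.578×10⁻⁵ mol.
Product: Φ × n_abs = 0.041 × 5.578×10⁻⁵ = 2.287×10⁻⁶ mol.

2.3×10⁻⁶ mol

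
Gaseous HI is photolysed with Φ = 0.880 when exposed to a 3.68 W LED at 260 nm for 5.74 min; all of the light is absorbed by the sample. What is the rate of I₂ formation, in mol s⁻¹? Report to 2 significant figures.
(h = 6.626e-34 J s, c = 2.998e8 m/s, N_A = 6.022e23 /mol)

Photon energy at 260 nm: hc/λ = (6.626e-34)(2.998e8)/(260e-9) = 7.640e-19 J.
Energy delivered: (3.68 W)(344.4 s) = 1267 J.
Photons incident: 1267 / 7.640e-19 = 1.658e21, i.e. 1.658e21/6.022e23 = 0.002753 mol.
Product formed: 0.880 × 0.002753 = 0.002423 mol.
Rate: 0.002423 / 344.4 s = 7.0e-6 mol s⁻¹.

7.0e-6 mol s⁻¹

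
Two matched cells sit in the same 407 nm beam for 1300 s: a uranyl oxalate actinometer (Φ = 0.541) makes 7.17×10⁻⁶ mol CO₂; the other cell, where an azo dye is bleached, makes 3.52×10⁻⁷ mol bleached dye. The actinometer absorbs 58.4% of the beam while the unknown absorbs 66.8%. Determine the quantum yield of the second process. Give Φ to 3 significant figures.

Φ = 0.0232

Photons absorbed by the actinometer: 7.17×10⁻⁶ / 0.541 = 1.325×10⁻⁵ mol.
Incident flux: 1.325×10⁻⁵ / 0.584 = 2.269×10⁻⁵ einstein.
Absorbed by unknown: 0.668 × 2.269×10⁻⁵ = 1.516×10⁻⁵ mol.
Φ(unknown) = 3.52×10⁻⁷ / 1.516×10⁻⁵ = 0.0232.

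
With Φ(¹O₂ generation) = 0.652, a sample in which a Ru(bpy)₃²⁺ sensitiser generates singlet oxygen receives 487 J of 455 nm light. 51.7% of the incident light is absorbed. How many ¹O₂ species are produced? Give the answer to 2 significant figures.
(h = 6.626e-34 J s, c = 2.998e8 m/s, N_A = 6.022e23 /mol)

Photon energy at 455 nm: hc/λ = (6.626e-34)(2.998e8)/(455e-9) = 4.366e-19 J.
Photons incident: 487 / 4.366e-19 = 1.115e21, i.e. 1.115e21/6.022e23 = 0.001852 mol.
Photons absorbed: 0.517 × 0.001852 = 9.575e-4 mol.
Product: Φ × n_abs = 0.652 × 9.575e-4 = 6.243e-4 mol.
As a count: 6.243e-4 × 6.022e23 = 3.8e20.

3.8e20 species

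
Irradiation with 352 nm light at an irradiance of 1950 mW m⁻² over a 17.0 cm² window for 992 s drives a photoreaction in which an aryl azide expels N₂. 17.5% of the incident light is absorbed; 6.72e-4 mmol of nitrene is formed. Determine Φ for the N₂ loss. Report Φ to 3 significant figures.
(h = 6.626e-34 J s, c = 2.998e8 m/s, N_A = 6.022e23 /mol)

Product: 6.72e-4 mmol = 6.72e-7 mol.
Photon energy at 352 nm: hc/λ = (6.626e-34)(2.998e8)/(352e-9) = 5.643e-19 J.
Energy delivered: (1950 mW m⁻²)(17.0e-4 m²)(992 s) = 3.288 J.
Photons incident: 3.288 / 5.643e-19 = 5.827e18, i.e. 5.827e18/6.022e23 = 9.676e-6 mol.
Photons absorbed: 0.175 × 9.676e-6 = 1.693e-6 mol.
Φ = 6.72e-7 mol / 1.693e-6 mol photons = 0.397.

Φ = 0.397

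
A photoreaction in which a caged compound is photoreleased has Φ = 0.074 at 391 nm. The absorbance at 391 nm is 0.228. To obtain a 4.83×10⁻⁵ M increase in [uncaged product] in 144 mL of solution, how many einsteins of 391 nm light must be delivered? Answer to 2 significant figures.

Product: (4.83×10⁻⁵ M)(0.144 L) = 6.955×10⁻⁶ mol.
Photons that must be absorbed: 6.955×10⁻⁶ / 0.074 = 9.399×10⁻⁵ mol.
Fraction absorbed: 1 − 10^(−0.228) = 0.4084.
Incident photons needed: 9.399×10⁻⁵ / 0.4084 = 2.301×10⁻⁴ mol.

2.3×10⁻⁴ einstein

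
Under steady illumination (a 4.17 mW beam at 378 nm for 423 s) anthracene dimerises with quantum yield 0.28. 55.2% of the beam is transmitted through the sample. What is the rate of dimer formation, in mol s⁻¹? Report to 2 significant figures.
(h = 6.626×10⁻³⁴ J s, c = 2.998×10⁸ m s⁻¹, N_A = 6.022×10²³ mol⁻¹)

1.7×10⁻⁹ mol s⁻¹

Photon energy at 378 nm: hc/λ = (6.626×10⁻³⁴)(2.998×10⁸)/(378×10⁻⁹) = 5.255×10⁻¹⁹ J.
Energy delivered: (4.17 mW)(423 s) = 1.764 J.
Photons incident: 1.764 / 5.255×10⁻¹⁹ = 3.357×10¹⁸, i.e. 3.357×10¹⁸/6.022×10²³ = 5.575×10⁻⁶ mol.
Fraction absorbed: 1 − 55.2/100 = 0.4480.
Photons absorbed: 0.4480 × 5.575×10⁻⁶ = 2.498×10⁻⁶ mol.
Product formed: 0.28 × 2.498×10⁻⁶ = 6.994×10⁻⁷ mol.
Rate: 6.994×10⁻⁷ / 423 s = 1.7×10⁻⁹ mol s⁻¹.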